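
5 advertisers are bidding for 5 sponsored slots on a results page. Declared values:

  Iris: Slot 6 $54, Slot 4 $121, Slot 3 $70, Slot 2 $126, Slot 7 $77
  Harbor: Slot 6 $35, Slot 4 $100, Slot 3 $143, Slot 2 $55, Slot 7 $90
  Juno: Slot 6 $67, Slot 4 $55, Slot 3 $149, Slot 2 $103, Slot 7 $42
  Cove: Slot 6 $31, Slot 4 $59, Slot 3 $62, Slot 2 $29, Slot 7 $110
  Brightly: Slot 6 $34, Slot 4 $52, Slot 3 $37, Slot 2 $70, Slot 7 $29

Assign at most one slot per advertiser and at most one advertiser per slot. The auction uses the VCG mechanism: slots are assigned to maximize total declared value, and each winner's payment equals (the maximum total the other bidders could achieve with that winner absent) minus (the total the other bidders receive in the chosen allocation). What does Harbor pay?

Harbor pays $31.

Efficient allocation: Iris→Slot 2 ($126), Harbor→Slot 4 ($100), Juno→Slot 3 ($149), Cove→Slot 7 ($110), Brightly→Slot 6 ($34); total welfare W = $519.
Harbor receives Slot 4 at value $100, so the others get W − 100 = $419.
Without Harbor: best allocation of the remaining 4 bidders over all 5 slots is Iris→Slot 4 ($121), Juno→Slot 3 ($149), Cove→Slot 7 ($110), Brightly→Slot 2 ($70), total $450.
VCG payment = (others' best without Harbor) − (others' welfare with Harbor) = 450 − 419 = $31.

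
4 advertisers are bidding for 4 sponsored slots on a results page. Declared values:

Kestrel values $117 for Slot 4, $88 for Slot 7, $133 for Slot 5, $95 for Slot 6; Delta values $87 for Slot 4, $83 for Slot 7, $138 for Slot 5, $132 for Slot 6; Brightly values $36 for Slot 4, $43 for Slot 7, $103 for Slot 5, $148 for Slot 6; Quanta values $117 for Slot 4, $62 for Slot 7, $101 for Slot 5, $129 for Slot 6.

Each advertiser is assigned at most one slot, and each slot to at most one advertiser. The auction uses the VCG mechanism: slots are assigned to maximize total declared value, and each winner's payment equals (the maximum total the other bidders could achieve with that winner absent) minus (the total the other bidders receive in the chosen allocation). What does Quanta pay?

Quanta pays $29.

Efficient allocation: Kestrel→Slot 7 ($88), Delta→Slot 5 ($138), Brightly→Slot 6 ($148), Quanta→Slot 4 ($117); total welfare W = $491.
Quanta receives Slot 4 at value $117, so the others get W − 117 = $374.
Without Quanta: best allocation of the remaining 3 bidders over all 4 slots is Kestrel→Slot 4 ($117), Delta→Slot 5 ($138), Brightly→Slot 6 ($148), total $403.
VCG payment = (others' best without Quanta) − (others' welfare with Quanta) = 403 − 374 = $29.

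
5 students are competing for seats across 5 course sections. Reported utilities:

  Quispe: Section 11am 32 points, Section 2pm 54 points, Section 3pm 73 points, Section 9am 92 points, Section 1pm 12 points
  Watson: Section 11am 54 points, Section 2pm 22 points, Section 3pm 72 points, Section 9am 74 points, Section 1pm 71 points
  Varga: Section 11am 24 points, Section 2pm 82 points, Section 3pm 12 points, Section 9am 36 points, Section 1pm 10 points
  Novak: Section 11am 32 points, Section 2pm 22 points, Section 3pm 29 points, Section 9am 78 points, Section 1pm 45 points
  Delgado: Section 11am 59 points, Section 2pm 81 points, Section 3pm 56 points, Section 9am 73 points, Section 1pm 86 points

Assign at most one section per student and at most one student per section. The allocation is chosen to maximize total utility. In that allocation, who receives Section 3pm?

Quispe receives Section 3pm.

Optimal: Quispe→Section 3pm (73 points), Watson→Section 11am (54 points), Varga→Section 2pm (82 points), Novak→Section 9am (78 points), Delgado→Section 1pm (86 points) — total 73+54+82+78+86 = 373 points.
Column-greedy (each section in turn goes to its best remaining student) gives 363 points, worse by 10.
No other one-to-one assignment exceeds 373 points.
Quispe's own top section is Section 9am (92 points), but forcing Quispe→Section 9am and reassigning the rest optimally gives only 364 points — worse by 9.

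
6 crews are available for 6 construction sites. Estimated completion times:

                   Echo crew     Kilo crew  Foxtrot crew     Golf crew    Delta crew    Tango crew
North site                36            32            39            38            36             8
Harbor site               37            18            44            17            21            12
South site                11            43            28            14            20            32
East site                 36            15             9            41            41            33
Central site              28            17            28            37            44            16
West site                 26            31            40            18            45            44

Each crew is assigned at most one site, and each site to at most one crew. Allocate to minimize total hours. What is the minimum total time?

Min total: 84 hours

This is a one-to-one assignment (minimum-cost bipartite matching).
Optimal: Echo crew→South site (11 hours), Kilo crew→Central site (17 hours), Foxtrot crew→East site (9 hours), Golf crew→West site (18 hours), Delta crew→Harbor site (21 hours), Tango crew→North site (8 hours) — total 11+17+9+18+21+8 = 84 hours.
Row-greedy (each crew in turn takes its cheapest remaining site) gives 151 hours, worse by 67.
Next-best assignment: Echo crew→West site, Kilo crew→Central site, Foxtrot crew→East site, Golf crew→South site, Delta crew→Harbor site, Tango crew→North site = 95 hours.
Swapping Foxtrot crew↔Delta crew (Foxtrot crew→Harbor site 44 hours, Delta crew→East site 41 hours) adds 55.
No other one-to-one assignment undercuts 84 hours.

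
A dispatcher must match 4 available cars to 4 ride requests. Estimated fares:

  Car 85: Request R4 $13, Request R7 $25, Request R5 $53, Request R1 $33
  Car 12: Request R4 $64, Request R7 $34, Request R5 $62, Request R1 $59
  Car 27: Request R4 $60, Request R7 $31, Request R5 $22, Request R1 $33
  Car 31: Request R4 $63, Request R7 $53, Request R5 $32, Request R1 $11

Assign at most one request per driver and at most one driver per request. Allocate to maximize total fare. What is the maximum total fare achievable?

Maximum total: $225

Treat this as an assignment problem: match each driver to one request.
Optimal: Car 85→Request R5 ($53), Car 12→Request R1 ($59), Car 27→Request R4 ($60), Car 31→Request R7 ($53) — total 53+59+60+53 = $225.
Max-entry greedy (repeatedly take the single best remaining cell) gives $203, worse by 22.
Swapping Car 85↔Car 12 (Car 85→Request R1 $33, Car 12→Request R5 $62) loses 17.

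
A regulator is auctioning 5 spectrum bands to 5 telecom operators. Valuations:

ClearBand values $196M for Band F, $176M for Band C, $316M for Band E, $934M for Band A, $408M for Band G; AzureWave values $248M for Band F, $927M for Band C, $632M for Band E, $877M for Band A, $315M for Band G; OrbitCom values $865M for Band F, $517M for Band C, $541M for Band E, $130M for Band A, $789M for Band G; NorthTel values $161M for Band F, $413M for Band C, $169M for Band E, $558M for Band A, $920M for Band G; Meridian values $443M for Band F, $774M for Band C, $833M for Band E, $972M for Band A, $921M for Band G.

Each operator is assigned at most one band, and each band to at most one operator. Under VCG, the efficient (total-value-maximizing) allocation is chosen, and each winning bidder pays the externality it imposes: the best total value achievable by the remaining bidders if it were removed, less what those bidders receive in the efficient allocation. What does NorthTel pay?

Efficient allocation: ClearBand→Band A ($934M), AzureWave→Band C ($927M), OrbitCom→Band F ($865M), NorthTel→Band G ($920M), Meridian→Band E ($833M); total welfare W = $4479M.
NorthTel receives Band G at value $920M, so the others get W − 920 = $3559M.
Without NorthTel: best allocation of the remaining 4 bidders over all 5 bands is ClearBand→Band A ($934M), AzureWave→Band C ($927M), OrbitCom→Band F ($865M), Meridian→Band G ($921M), total $3647M.
VCG payment = (others' best without NorthTel) − (others' welfare with NorthTel) = 3647 − 3559 = $88M.

NorthTel pays $88M.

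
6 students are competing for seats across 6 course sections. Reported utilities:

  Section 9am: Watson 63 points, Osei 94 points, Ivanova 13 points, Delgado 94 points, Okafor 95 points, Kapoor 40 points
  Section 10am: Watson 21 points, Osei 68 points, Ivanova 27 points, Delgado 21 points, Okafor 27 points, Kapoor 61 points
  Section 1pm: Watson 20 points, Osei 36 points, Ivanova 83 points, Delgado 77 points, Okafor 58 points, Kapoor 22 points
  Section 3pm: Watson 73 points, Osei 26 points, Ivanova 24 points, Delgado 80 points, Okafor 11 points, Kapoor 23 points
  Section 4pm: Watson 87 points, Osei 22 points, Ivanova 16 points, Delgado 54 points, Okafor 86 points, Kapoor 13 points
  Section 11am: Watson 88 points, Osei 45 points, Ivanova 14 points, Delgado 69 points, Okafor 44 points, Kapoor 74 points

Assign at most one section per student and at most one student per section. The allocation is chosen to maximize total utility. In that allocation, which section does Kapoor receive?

Kapoor receives Section 10am.

Optimal: Watson→Section 11am (88 points), Osei→Section 9am (94 points), Ivanova→Section 1pm (83 points), Delgado→Section 3pm (80 points), Okafor→Section 4pm (86 points), Kapoor→Section 10am (61 points) — total 88+94+83+80+86+61 = 492 points.
Column-greedy (each section in turn goes to its best remaining student) gives 487 points, worse by 5.
Kapoor's own top section is Section 11am (74 points), but forcing Kapoor→Section 11am and reassigning the rest optimally gives only 487 points — worse by 5.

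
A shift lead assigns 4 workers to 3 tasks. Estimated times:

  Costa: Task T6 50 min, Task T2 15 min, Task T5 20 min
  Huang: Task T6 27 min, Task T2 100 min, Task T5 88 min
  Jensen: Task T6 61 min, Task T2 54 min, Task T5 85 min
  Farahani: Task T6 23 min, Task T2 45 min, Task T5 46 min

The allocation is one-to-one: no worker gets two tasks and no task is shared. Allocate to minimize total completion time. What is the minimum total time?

Optimal: Huang→Task T6 (27 min), Costa→Task T2 (15 min), Farahani→Task T5 (46 min) — total 27+15+46 = 88 min.
No other one-to-one assignment undercuts 88 min.

Min total: 88 min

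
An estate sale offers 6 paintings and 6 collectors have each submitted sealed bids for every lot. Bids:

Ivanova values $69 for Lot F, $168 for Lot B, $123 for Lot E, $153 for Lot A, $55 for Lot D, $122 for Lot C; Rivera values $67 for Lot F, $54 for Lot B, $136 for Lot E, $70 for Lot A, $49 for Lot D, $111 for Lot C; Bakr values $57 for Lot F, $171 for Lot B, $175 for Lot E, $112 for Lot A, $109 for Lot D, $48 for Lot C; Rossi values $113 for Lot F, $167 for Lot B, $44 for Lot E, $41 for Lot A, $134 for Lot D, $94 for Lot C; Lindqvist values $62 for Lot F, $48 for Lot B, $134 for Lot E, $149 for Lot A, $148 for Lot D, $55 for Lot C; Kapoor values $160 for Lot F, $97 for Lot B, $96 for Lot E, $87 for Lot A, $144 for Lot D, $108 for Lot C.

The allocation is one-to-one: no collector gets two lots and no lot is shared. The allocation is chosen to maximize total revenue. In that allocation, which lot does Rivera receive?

Rivera receives Lot C.

Optimal: Ivanova→Lot A ($153), Rivera→Lot C ($111), Bakr→Lot E ($175), Rossi→Lot B ($167), Lindqvist→Lot D ($148), Kapoor→Lot F ($160) — total 153+111+175+167+148+160 = $914.
Swapping Rossi↔Kapoor (Rossi→Lot F $113, Kapoor→Lot B $97) loses 117.
Checked against all permutations: $914 is optimal.
Rivera's own top lot is Lot E ($136), but forcing Rivera→Lot E and reassigning the rest optimally gives only $872 — worse by 42.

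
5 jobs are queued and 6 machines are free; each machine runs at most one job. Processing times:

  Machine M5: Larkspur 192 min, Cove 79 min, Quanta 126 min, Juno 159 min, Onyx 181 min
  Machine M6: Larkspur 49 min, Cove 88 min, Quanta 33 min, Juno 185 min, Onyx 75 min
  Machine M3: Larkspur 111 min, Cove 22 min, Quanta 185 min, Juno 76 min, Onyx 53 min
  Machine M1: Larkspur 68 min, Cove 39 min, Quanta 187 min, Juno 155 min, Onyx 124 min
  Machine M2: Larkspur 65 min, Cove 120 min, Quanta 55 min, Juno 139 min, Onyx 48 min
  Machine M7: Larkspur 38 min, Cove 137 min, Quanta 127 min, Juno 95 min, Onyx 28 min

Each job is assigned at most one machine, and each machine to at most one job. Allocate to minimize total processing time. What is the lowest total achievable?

Min total: 234 min

Optimal: Larkspur→Machine M7 (38 min), Cove→Machine M1 (39 min), Quanta→Machine M6 (33 min), Juno→Machine M3 (76 min), Onyx→Machine M2 (48 min) — total 38+39+33+76+48 = 234 min.
Swapping Juno↔Larkspur (Juno→Machine M7 95 min, Larkspur→Machine M3 111 min) adds 92.
No other one-to-one assignment undercuts 234 min.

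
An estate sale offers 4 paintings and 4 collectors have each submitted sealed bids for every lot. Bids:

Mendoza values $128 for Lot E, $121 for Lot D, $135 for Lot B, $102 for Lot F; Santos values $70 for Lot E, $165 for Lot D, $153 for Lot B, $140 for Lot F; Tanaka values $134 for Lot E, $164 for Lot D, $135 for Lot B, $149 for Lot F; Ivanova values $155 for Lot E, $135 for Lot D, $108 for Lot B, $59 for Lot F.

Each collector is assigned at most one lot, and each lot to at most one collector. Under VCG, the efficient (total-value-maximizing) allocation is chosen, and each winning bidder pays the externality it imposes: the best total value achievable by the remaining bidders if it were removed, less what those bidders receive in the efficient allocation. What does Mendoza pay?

Mendoza pays $3.

Efficient allocation: Mendoza→Lot B ($135), Santos→Lot D ($165), Tanaka→Lot F ($149), Ivanova→Lot E ($155); total welfare W = $604.
Mendoza receives Lot B at value $135, so the others get W − 135 = $469.
Without Mendoza: best allocation of the remaining 3 bidders over all 4 lots is Santos→Lot B ($153), Tanaka→Lot D ($164), Ivanova→Lot E ($155), total $472.
VCG payment = (others' best without Mendoza) − (others' welfare with Mendoza) = 472 − 469 = $3.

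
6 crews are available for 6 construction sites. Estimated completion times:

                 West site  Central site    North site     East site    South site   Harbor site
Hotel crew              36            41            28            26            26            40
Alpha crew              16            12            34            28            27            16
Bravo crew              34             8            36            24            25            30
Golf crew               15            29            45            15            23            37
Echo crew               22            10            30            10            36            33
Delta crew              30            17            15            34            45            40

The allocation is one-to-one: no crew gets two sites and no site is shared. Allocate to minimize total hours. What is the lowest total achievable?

This is the linear assignment problem.
Optimal: Hotel crew→South site (26 hours), Alpha crew→Harbor site (16 hours), Bravo crew→Central site (8 hours), Golf crew→West site (15 hours), Echo crew→East site (10 hours), Delta crew→North site (15 hours) — total 26+16+8+15+10+15 = 90 hours.
Row-greedy (each crew in turn takes its cheapest remaining site) gives 148 hours, worse by 58.
Next-best assignment: Hotel crew→South site, Alpha crew→Harbor site, Bravo crew→Central site, Golf crew→East site, Echo crew→West site, Delta crew→North site = 102 hours.
Swapping Bravo crew↔Echo crew (Bravo crew→East site 24 hours, Echo crew→Central site 10 hours) adds 16.
Every other assignment is strictly worse.

Minimum total: 90 hours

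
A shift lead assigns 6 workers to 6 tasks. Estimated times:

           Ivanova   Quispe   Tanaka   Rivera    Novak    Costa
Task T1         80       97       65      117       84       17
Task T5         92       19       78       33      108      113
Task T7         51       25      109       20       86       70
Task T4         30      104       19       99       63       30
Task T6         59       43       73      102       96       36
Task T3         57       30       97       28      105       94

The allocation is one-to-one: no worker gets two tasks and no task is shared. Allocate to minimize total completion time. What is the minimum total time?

This is a one-to-one assignment (minimum-cost bipartite matching).
Optimal: Ivanova→Task T6 (59 min), Quispe→Task T5 (19 min), Tanaka→Task T4 (19 min), Rivera→Task T3 (28 min), Novak→Task T7 (86 min), Costa→Task T1 (17 min) — total 59+19+19+28+86+17 = 228 min.
Row-greedy (each worker in turn takes its cheapest remaining task) gives 324 min, worse by 96.

Minimum total: 228 min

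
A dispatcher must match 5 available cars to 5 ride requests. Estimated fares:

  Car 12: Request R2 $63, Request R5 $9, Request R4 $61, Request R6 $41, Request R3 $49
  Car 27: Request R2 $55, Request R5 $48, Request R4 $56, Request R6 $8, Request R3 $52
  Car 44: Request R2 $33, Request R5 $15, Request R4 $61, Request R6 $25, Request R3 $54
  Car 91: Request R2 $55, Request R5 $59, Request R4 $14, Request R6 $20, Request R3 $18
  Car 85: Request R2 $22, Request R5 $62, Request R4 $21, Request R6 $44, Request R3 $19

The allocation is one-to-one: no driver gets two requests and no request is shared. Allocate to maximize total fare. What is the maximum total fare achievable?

Max total: $279

Optimal: Car 12→Request R2 ($63), Car 27→Request R3 ($52), Car 44→Request R4 ($61), Car 91→Request R5 ($59), Car 85→Request R6 ($44) — total 63+52+61+59+44 = $279.
Row-greedy (each driver in turn takes its best remaining request) gives $276, worse by 3.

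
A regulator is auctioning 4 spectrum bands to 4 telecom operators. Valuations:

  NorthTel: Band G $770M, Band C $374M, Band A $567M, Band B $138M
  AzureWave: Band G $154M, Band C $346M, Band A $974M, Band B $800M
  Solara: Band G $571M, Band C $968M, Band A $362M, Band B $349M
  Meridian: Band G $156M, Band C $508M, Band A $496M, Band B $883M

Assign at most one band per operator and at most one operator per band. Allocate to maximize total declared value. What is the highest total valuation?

Max total: $3595M

Optimal: NorthTel→Band G ($770M), AzureWave→Band A ($974M), Solara→Band C ($968M), Meridian→Band B ($883M) — total 770+974+968+883 = $3595M.
No other one-to-one assignment exceeds $3595M.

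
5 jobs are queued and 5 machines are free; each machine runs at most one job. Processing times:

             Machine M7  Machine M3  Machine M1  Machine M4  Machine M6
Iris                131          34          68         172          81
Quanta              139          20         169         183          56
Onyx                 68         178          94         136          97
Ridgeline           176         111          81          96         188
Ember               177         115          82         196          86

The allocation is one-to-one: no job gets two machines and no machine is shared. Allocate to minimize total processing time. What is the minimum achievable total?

Min total: 336 min

Optimal: Iris→Machine M3 (34 min), Quanta→Machine M6 (56 min), Onyx→Machine M7 (68 min), Ridgeline→Machine M4 (96 min), Ember→Machine M1 (82 min) — total 34+56+68+96+82 = 336 min.
Min-entry greedy (repeatedly take the single cheapest remaining cell) gives 338 min, worse by 2.
Swapping Ridgeline↔Ember (Ridgeline→Machine M1 81 min, Ember→Machine M4 196 min) adds 99.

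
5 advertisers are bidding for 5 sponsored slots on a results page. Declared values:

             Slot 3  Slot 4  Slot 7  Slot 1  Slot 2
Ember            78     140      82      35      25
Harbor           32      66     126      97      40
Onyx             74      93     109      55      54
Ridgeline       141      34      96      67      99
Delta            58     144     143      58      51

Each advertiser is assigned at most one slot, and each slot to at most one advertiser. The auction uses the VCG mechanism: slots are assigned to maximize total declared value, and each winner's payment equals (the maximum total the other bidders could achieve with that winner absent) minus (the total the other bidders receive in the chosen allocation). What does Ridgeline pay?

Efficient allocation: Ember→Slot 4 ($140), Harbor→Slot 1 ($97), Onyx→Slot 2 ($54), Ridgeline→Slot 3 ($141), Delta→Slot 7 ($143); total welfare W = $575.
Ridgeline receives Slot 3 at value $141, so the others get W − 141 = $434.
Without Ridgeline: best allocation of the remaining 4 bidders over all 5 slots is Ember→Slot 4 ($140), Harbor→Slot 1 ($97), Onyx→Slot 3 ($74), Delta→Slot 7 ($143), total $454.
VCG payment = (others' best without Ridgeline) − (others' welfare with Ridgeline) = 454 − 434 = $20.

Ridgeline pays $20.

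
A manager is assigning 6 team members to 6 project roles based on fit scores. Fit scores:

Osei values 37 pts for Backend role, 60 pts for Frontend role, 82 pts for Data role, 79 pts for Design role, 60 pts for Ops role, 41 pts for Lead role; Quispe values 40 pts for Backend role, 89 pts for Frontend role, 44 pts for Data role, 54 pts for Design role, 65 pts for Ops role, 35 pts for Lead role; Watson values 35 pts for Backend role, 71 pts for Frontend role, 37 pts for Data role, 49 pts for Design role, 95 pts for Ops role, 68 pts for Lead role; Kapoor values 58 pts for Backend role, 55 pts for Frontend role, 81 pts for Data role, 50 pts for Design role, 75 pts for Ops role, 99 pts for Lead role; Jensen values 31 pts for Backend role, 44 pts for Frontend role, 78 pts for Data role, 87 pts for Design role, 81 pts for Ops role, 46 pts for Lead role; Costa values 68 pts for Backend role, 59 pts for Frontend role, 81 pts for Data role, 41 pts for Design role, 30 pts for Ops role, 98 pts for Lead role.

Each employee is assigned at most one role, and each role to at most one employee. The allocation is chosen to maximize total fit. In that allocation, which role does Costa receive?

Costa receives Backend role.

This is a one-to-one assignment (maximum-weight bipartite matching).
Optimal: Osei→Data role (82 pts), Quispe→Frontend role (89 pts), Watson→Ops role (95 pts), Kapoor→Lead role (99 pts), Jensen→Design role (87 pts), Costa→Backend role (68 pts) — total 82+89+95+99+87+68 = 520 pts.
Next-best assignment: Osei→Data role, Quispe→Frontend role, Watson→Ops role, Kapoor→Backend role, Jensen→Design role, Costa→Lead role = 509 pts.
Every other assignment is strictly worse.
Costa's own top role is Lead role (98 pts), but forcing Costa→Lead role and reassigning the rest optimally gives only 509 pts — worse by 11.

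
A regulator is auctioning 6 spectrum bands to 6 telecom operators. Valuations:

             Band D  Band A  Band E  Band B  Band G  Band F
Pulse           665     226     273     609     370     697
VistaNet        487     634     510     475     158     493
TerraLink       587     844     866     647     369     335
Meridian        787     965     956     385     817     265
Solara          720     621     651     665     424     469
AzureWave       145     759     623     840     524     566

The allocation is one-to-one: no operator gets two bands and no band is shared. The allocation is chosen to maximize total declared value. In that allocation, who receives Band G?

Optimal: Pulse→Band F ($697M), VistaNet→Band A ($634M), TerraLink→Band E ($866M), Meridian→Band G ($817M), Solara→Band D ($720M), AzureWave→Band B ($840M) — total 697+634+866+817+720+840 = $4574M.
Column-greedy (each band in turn goes to its best remaining operator) gives $3985M, worse by 589.
Swapping Solara↔TerraLink (Solara→Band E $651M, TerraLink→Band D $587M) loses 348.
Meridian's own top band is Band A ($965M), but forcing Meridian→Band A and reassigning the rest optimally gives only $4279M — worse by 295.

Meridian receives Band G.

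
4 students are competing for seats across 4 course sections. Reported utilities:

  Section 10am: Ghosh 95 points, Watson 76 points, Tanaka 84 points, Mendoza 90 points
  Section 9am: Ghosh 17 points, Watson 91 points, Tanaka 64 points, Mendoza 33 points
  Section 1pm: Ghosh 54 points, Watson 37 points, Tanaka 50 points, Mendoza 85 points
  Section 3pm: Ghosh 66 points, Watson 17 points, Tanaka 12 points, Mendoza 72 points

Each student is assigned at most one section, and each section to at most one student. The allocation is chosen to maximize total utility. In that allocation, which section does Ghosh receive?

Optimal: Ghosh→Section 3pm (66 points), Watson→Section 9am (91 points), Tanaka→Section 10am (84 points), Mendoza→Section 1pm (85 points) — total 66+91+84+85 = 326 points.
Column-greedy (each section in turn goes to its best remaining student) gives 283 points, worse by 43.
Ghosh's own top section is Section 10am (95 points), but forcing Ghosh→Section 10am and reassigning the rest optimally gives only 308 points — worse by 18.

Ghosh receives Section 3pm.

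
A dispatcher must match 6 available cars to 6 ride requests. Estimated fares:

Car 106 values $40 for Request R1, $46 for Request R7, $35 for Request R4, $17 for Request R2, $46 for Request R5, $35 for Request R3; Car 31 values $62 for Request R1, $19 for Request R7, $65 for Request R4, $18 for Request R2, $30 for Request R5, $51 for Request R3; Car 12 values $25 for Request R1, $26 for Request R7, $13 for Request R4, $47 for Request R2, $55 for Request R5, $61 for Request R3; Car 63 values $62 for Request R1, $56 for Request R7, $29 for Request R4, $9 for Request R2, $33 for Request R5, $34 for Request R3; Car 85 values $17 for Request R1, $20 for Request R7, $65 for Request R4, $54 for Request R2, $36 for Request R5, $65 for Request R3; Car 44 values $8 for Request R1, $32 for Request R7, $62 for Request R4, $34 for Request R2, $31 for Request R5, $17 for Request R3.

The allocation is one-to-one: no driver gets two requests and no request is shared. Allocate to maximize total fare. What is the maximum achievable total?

Optimal: Car 106→Request R5 ($46), Car 31→Request R1 ($62), Car 12→Request R3 ($61), Car 63→Request R7 ($56), Car 85→Request R2 ($54), Car 44→Request R4 ($62) — total 46+62+61+56+54+62 = $341.
Column-greedy (each request in turn goes to its best remaining driver) gives $293, worse by 48.
Next-best assignment: Car 106→Request R5, Car 31→Request R1, Car 12→Request R2, Car 63→Request R7, Car 85→Request R3, Car 44→Request R4 = $338.

Maximum total: $341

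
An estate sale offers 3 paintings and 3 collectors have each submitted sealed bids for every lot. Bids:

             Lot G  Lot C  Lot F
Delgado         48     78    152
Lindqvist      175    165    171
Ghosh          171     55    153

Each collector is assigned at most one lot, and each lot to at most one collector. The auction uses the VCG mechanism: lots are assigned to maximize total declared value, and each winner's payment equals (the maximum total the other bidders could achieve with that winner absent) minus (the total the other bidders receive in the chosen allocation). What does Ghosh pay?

Ghosh pays $10.

Efficient allocation: Delgado→Lot F ($152), Lindqvist→Lot C ($165), Ghosh→Lot G ($171); total welfare W = $488.
Ghosh receives Lot G at value $171, so the others get W − 171 = $317.
Without Ghosh: best allocation of the remaining 2 bidders over all 3 lots is Delgado→Lot F ($152), Lindqvist→Lot G ($175), total $327.
VCG payment = (others' best without Ghosh) − (others' welfare with Ghosh) = 327 − 317 = $10.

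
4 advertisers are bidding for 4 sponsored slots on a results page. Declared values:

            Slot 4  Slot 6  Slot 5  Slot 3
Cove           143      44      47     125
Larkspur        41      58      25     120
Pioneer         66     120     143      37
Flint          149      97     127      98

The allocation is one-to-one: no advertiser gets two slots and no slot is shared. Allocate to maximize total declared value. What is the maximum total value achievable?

Max total: $510

This is the linear assignment problem.
Optimal: Cove→Slot 4 ($143), Larkspur→Slot 3 ($120), Pioneer→Slot 6 ($120), Flint→Slot 5 ($127) — total 143+120+120+127 = $510.
Column-greedy (each slot in turn goes to its best remaining advertiser) gives $436, worse by 74.
Checked against all permutations: $510 is optimal.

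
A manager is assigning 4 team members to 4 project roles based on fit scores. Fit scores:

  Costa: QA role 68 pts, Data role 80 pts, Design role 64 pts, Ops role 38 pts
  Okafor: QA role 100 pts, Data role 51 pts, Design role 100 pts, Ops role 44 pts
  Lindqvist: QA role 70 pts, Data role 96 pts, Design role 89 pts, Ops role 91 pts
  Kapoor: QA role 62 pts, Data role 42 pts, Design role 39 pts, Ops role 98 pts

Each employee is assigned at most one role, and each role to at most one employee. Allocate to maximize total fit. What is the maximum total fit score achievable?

Optimal: Costa→Data role (80 pts), Okafor→QA role (100 pts), Lindqvist→Design role (89 pts), Kapoor→Ops role (98 pts) — total 80+100+89+98 = 367 pts.
Column-greedy (each role in turn goes to its best remaining employee) gives 358 pts, worse by 9.
Next-best assignment: Costa→QA role, Okafor→Design role, Lindqvist→Data role, Kapoor→Ops role = 362 pts.
Swapping Costa↔Kapoor (Costa→Ops role 38 pts, Kapoor→Data role 42 pts) loses 98.
Every other assignment is strictly worse.

Max total: 367 pts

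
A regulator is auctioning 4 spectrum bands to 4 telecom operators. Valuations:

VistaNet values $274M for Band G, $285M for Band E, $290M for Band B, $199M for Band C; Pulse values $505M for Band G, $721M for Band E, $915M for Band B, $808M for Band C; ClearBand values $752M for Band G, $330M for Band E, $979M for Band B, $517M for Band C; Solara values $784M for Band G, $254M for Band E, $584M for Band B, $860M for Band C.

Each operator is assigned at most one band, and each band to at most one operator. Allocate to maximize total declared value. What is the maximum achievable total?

Max total: $2856M

Optimal: VistaNet→Band E ($285M), Pulse→Band C ($808M), ClearBand→Band B ($979M), Solara→Band G ($784M) — total 285+808+979+784 = $2856M.
Every other assignment is strictly worse.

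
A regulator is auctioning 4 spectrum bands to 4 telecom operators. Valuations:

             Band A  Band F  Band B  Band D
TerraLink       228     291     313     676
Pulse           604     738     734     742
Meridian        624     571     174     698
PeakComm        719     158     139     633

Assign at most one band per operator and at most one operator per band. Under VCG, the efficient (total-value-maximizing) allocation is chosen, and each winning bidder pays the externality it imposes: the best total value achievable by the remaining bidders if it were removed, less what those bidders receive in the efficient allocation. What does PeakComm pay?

PeakComm pays $57M.

Efficient allocation: TerraLink→Band D ($676M), Pulse→Band B ($734M), Meridian→Band F ($571M), PeakComm→Band A ($719M); total welfare W = $2700M.
PeakComm receives Band A at value $719M, so the others get W − 719 = $1981M.
Without PeakComm: best allocation of the remaining 3 bidders over all 4 bands is TerraLink→Band D ($676M), Pulse→Band F ($738M), Meridian→Band A ($624M), total $2038M.
VCG payment = (others' best without PeakComm) − (others' welfare with PeakComm) = 2038 − 1981 = $57M.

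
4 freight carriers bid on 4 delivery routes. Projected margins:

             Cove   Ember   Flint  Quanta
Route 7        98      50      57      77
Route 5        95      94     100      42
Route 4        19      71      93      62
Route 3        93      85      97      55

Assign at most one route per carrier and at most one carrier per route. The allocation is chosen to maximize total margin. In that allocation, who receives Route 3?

Optimal: Cove→Route 3 ($93k), Ember→Route 5 ($94k), Flint→Route 4 ($93k), Quanta→Route 7 ($77k) — total 93+94+93+77 = $357k.
Column-greedy (each route in turn goes to its best remaining carrier) gives $324k, worse by 33.
Next-best assignment: Cove→Route 7, Ember→Route 5, Flint→Route 3, Quanta→Route 4 = $351k.
Cove's own top route is Route 7 ($98k), but forcing Cove→Route 7 and reassigning the rest optimally gives only $351k — worse by 6.

Cove receives Route 3.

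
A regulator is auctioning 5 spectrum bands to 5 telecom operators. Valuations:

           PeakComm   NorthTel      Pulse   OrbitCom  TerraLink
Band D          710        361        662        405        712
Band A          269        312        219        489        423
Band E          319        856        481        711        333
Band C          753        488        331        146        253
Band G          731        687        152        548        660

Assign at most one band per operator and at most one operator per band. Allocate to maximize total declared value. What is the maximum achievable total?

Maximum total: $3420M

This is a one-to-one assignment (maximum-weight bipartite matching).
Optimal: PeakComm→Band C ($753M), NorthTel→Band E ($856M), Pulse→Band D ($662M), OrbitCom→Band A ($489M), TerraLink→Band G ($660M) — total 753+856+662+489+660 = $3420M.
Swapping PeakComm↔Pulse (PeakComm→Band D $710M, Pulse→Band C $331M) loses 374.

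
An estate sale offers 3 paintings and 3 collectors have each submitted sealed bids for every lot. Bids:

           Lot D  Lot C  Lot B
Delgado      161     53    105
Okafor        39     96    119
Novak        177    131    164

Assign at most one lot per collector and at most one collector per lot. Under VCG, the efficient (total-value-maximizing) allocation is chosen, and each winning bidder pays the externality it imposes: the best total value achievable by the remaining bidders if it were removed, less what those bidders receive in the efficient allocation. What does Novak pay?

Novak pays $23.

Efficient allocation: Delgado→Lot D ($161), Okafor→Lot C ($96), Novak→Lot B ($164); total welfare W = $421.
Novak receives Lot B at value $164, so the others get W − 164 = $257.
Without Novak: best allocation of the remaining 2 bidders over all 3 lots is Delgado→Lot D ($161), Okafor→Lot B ($119), total $280.
VCG payment = (others' best without Novak) − (others' welfare with Novak) = 280 − 257 = $23.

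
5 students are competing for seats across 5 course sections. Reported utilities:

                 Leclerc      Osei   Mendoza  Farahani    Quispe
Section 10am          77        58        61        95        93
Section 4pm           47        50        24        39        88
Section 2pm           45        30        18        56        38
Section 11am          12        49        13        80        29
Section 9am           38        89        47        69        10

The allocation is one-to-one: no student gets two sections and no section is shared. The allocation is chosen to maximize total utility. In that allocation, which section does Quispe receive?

Quispe receives Section 4pm.

Optimal: Leclerc→Section 2pm (45 points), Osei→Section 9am (89 points), Mendoza→Section 10am (61 points), Farahani→Section 11am (80 points), Quispe→Section 4pm (88 points) — total 45+89+61+80+88 = 363 points.
Max-entry greedy (repeatedly take the single best remaining cell) gives 330 points, worse by 33.
Every other assignment is strictly worse.
Quispe's own top section is Section 10am (93 points), but forcing Quispe→Section 10am and reassigning the rest optimally gives only 331 points — worse by 32.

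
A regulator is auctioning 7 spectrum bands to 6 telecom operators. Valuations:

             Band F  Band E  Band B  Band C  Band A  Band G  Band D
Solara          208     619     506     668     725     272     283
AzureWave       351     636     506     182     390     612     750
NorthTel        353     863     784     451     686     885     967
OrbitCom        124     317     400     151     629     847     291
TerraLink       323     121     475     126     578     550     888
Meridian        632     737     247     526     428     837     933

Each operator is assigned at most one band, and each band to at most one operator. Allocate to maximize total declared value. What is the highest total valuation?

Max total: $4512M

This is the linear assignment problem.
Optimal: Solara→Band A ($725M), AzureWave→Band E ($636M), NorthTel→Band B ($784M), OrbitCom→Band G ($847M), TerraLink→Band D ($888M), Meridian→Band F ($632M) — total 725+636+784+847+888+632 = $4512M.
Column-greedy (each band in turn goes to its best remaining operator) gives $3362M, worse by 1150.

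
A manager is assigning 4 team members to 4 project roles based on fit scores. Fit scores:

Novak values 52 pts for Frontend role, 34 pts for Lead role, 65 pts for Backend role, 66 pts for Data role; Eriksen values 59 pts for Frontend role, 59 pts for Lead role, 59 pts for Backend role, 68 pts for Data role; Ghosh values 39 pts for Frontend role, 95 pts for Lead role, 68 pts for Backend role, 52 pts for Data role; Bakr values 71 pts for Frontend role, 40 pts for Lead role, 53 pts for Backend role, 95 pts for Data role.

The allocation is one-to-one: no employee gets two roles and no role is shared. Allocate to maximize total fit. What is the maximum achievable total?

Maximum total: 314 pts

Optimal: Novak→Backend role (65 pts), Eriksen→Frontend role (59 pts), Ghosh→Lead role (95 pts), Bakr→Data role (95 pts) — total 65+59+95+95 = 314 pts.
Column-greedy (each role in turn goes to its best remaining employee) gives 299 pts, worse by 15.
Next-best assignment: Novak→Frontend role, Eriksen→Backend role, Ghosh→Lead role, Bakr→Data role = 301 pts.
Swapping Novak↔Eriksen (Novak→Frontend role 52 pts, Eriksen→Backend role 59 pts) loses 13.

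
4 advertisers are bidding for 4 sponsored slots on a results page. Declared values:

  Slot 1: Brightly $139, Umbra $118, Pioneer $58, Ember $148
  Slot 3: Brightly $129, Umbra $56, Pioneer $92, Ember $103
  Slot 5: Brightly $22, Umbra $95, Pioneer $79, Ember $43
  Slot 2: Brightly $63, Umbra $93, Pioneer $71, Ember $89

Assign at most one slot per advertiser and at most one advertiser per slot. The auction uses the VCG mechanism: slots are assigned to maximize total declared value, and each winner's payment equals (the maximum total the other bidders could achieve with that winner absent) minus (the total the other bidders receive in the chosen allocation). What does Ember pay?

Ember pays $25.

Efficient allocation: Brightly→Slot 3 ($129), Umbra→Slot 2 ($93), Pioneer→Slot 5 ($79), Ember→Slot 1 ($148); total welfare W = $449.
Ember receives Slot 1 at value $148, so the others get W − 148 = $301.
Without Ember: best allocation of the remaining 3 bidders over all 4 slots is Brightly→Slot 1 ($139), Umbra→Slot 5 ($95), Pioneer→Slot 3 ($92), total $326.
VCG payment = (others' best without Ember) − (others' welfare with Ember) = 326 − 301 = $25.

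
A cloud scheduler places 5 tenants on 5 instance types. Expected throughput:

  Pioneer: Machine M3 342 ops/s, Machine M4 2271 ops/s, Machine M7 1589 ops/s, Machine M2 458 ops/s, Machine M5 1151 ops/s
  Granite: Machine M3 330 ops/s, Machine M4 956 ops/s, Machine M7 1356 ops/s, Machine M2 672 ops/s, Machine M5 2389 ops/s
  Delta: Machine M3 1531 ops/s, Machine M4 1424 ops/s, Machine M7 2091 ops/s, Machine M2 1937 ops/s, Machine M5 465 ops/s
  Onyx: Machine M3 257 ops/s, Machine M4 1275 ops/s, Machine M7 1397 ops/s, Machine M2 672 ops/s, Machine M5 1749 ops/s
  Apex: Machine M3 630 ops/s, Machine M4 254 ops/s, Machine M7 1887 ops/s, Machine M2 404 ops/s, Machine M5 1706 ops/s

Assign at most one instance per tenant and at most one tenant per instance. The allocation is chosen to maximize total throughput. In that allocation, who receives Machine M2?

This is the linear assignment problem.
Optimal: Pioneer→Machine M4 (2271 ops/s), Granite→Machine M5 (2389 ops/s), Delta→Machine M3 (1531 ops/s), Onyx→Machine M2 (672 ops/s), Apex→Machine M7 (1887 ops/s) — total 2271+2389+1531+672+1887 = 8750 ops/s.
Column-greedy (each instance in turn goes to its best remaining tenant) gives 8110 ops/s, worse by 640.
Next-best assignment: Pioneer→Machine M4, Granite→Machine M5, Delta→Machine M2, Onyx→Machine M3, Apex→Machine M7 = 8741 ops/s.
Onyx's own top instance is Machine M5 (1749 ops/s), but forcing Onyx→Machine M5 and reassigning the rest optimally gives only 8174 ops/s — worse by 576.

Onyx receives Machine M2.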